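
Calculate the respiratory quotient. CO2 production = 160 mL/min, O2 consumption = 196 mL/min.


RQ = VCO2 / VO2
RQ = 160 / 196
RQ = 0.8163


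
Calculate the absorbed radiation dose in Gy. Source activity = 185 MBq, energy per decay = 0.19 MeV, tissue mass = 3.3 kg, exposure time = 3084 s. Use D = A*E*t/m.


A = 185 MBq = 1.8500e+08 Bq
E = 0.19 MeV = 3.0438e-14 J
D = A*E*t/m = 1.8500e+08*3.0438e-14*3084/3.3
D = 0.005262 Gy


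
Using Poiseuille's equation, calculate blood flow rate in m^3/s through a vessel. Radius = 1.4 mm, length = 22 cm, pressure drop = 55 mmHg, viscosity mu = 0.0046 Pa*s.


Q = pi*r^4*dP / (8*mu*L)
r = 0.0014 m, L = 0.22 m
dP = 55 mmHg = 7332.71 Pa
Q = 1.0931e-05 m^3/s


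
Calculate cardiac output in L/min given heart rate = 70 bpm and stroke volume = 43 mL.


CO = HR * SV
CO = 70 * 43 / 1000
CO = 3.01 L/min


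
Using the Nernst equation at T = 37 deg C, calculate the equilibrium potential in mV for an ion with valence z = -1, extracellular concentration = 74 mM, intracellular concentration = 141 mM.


E = (RT/(zF)) * ln(C_out/C_in)
T = 37 + 273.15 = 310.15 K
E = (8.314 * 310.15 / (-1 * 96485)) * ln(74/141)
E = 17.23 mV


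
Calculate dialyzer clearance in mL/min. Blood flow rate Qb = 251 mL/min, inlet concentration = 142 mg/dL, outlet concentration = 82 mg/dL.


K = Qb * (Cb_in - Cb_out) / Cb_in
K = 251 * (142 - 82) / 142
K = 106.1 mL/min


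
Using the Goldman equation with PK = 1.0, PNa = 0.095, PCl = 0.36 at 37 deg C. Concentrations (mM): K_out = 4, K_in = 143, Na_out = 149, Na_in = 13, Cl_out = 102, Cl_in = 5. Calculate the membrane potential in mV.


Vm = (RT/F)*ln((PK*Ko + PNa*Nao + PCl*Cli)/(PK*Ki + PNa*Nai + PCl*Clo))
Numer = 19.955, Denom = 180.955
Vm = -58.92 mV


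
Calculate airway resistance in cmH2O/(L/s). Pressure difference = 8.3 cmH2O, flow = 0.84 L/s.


R = dP / flow
R = 8.3 / 0.84
R = 9.881 cmH2O/(L/s)


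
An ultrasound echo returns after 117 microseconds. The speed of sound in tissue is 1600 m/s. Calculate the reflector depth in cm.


depth = c * t / 2
t = 117 us = 1.1700e-04 s
depth = 1600 * 1.1700e-04 / 2
depth = 0.0936 m = 9.36 cm


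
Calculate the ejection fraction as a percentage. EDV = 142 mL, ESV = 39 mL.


SV = EDV - ESV = 142 - 39 = 103 mL
EF = SV/EDV * 100 = 103/142 * 100
EF = 72.54%


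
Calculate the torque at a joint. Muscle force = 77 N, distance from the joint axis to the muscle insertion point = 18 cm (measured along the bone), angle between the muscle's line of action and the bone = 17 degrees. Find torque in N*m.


Torque = F * d * sin(theta)   (moment arm = d*sin(theta))
d = 18 cm = 0.18 m
Torque = 77 * 0.18 * sin(17)
Torque = 4.052 N*m


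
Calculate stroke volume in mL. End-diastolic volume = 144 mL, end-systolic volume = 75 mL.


SV = EDV - ESV
SV = 144 - 75
SV = 69 mL


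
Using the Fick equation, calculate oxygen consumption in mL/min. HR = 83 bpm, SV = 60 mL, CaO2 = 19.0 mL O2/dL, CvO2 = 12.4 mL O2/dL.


CO = HR*SV = 83*60/1000 = 4.98 L/min
a-v O2 diff = 19.0 - 12.4 = 6.6 mL/dL
VO2 = CO * (CaO2-CvO2) * 10 dL/L
VO2 = 4.98 * 6.6 * 10
VO2 = 328.7 mL/min


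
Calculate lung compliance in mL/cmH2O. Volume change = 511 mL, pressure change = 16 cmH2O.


C = dV / dP
C = 511 / 16
C = 31.94 mL/cmH2O


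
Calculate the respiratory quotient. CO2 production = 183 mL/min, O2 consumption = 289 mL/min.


RQ = VCO2 / VO2
RQ = 183 / 289
RQ = 0.6332


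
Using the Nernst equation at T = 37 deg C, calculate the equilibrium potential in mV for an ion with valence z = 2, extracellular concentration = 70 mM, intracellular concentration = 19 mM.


E = (RT/(zF)) * ln(C_out/C_in)
T = 37 + 273.15 = 310.15 K
E = (8.314 * 310.15 / (2 * 96485)) * ln(70/19)
E = 17.43 mV


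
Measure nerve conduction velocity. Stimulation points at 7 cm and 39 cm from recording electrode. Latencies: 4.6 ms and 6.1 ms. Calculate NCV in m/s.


Distance = (39 - 7) / 100 = 0.32 m
dt = (6.1 - 4.6) / 1000 = 0.0015 s
NCV = dist / dt = 213.3 m/s


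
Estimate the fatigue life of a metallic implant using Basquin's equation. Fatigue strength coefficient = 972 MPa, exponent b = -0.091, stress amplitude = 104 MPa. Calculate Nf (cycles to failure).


sigma_a = sigma_f' * (2Nf)^b
2Nf = (sigma_a/sigma_f')^(1/b)
2Nf = (104/972)^(1/-0.091)
2Nf = 4.6376277e+10
Nf = 2.3188e+10


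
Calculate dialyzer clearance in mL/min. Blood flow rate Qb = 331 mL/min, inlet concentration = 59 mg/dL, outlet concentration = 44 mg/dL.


K = Qb * (Cb_in - Cb_out) / Cb_in
K = 331 * (59 - 44) / 59
K = 84.15 mL/min


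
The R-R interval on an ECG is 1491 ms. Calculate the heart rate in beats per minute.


HR = 60 / RR_interval(s)
RR = 1491 ms = 1.491 s
HR = 60 / 1.491 = 40.24 bpm


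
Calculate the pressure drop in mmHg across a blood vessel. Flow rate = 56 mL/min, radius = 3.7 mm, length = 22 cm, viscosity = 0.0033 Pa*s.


dP = 8*mu*L*Q / (pi*r^4)
Q = 56 mL/min = 9.33333e-07 m^3/s
dP = 9.20675 Pa = 9.20675 / 133.322 mmHg = 0.06906 mmHg


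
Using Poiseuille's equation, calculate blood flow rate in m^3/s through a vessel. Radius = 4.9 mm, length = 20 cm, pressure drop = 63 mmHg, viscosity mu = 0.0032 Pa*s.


Q = pi*r^4*dP / (8*mu*L)
r = 0.0049 m, L = 0.2 m
dP = 63 mmHg = 8399.286 Pa
Q = 0.002971 m^3/s


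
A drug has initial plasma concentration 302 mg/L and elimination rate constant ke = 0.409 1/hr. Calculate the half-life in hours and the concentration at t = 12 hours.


t_half = ln(2) / ke = 0.693147 / 0.409 = 1.695 hr
C(t) = C0 * exp(-ke*t) = 302 * exp(-0.409*12)
C(12) = 2.231 mg/L


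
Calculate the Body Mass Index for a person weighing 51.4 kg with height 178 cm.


BMI = weight / height^2
height = 178 cm = 1.78 m
BMI = 51.4 / 1.78^2
BMI = 16.22 kg/m^2


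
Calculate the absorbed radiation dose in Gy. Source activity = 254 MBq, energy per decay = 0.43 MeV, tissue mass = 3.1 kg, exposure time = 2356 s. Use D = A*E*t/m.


A = 254 MBq = 2.5400e+08 Bq
E = 0.43 MeV = 6.8886e-14 J
D = A*E*t/m = 2.5400e+08*6.8886e-14*2356/3.1
D = 0.0133 Gy


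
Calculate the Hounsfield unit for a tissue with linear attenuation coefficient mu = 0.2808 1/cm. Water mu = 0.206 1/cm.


HU = ((mu_tissue - mu_water) / mu_water) * 1000
HU = ((0.2808 - 0.206) / 0.206) * 1000
HU = 363.1


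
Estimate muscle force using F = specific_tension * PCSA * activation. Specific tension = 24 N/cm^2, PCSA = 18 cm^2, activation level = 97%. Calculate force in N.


F = sigma * PCSA * activation
F = 24 * 18 * 0.97
F = 419 N


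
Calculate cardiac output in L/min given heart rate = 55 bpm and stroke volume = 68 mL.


CO = HR * SV
CO = 55 * 68 / 1000
CO = 3.74 L/min


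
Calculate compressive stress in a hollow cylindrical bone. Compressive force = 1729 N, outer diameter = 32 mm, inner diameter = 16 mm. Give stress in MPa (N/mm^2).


A = pi*(r_o^2 - r_i^2)
r_o = 16 mm, r_i = 8 mm
A = 603.186 mm^2
sigma = F/A = 1729 / 603.186
sigma = 2.866 MPa


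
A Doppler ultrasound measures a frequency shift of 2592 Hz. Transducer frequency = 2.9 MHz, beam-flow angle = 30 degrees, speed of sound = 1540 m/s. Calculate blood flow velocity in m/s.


v = fd * c / (2 * f0 * cos(theta))
v = 2592 * 1540 / (2 * 2.9000e+06 * cos(30))
v = 0.7947 m/s


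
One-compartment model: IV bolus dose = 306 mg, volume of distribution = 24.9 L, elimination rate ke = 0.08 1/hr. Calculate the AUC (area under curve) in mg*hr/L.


C0 = Dose/Vd = 306/24.9 = 12.2892 mg/L
AUC = C0/ke = 12.2892/0.08
AUC = 153.6 mg*hr/L


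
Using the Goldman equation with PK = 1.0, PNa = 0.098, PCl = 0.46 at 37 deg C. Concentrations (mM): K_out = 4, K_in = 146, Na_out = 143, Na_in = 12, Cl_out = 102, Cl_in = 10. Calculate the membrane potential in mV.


Vm = (RT/F)*ln((PK*Ko + PNa*Nao + PCl*Cli)/(PK*Ki + PNa*Nai + PCl*Clo))
Numer = 22.614, Denom = 194.096
Vm = -57.45 mV


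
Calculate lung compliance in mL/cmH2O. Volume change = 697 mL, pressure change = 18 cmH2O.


C = dV / dP
C = 697 / 18
C = 38.72 mL/cmH2O


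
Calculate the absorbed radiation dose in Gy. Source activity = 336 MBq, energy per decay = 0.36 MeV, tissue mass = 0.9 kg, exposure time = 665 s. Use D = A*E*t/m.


A = 336 MBq = 3.3600e+08 Bq
E = 0.36 MeV = 5.7672e-14 J
D = A*E*t/m = 3.3600e+08*5.7672e-14*665/0.9
D = 0.01432 Gy


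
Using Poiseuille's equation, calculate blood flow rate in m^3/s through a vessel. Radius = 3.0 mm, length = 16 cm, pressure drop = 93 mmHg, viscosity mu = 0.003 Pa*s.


Q = pi*r^4*dP / (8*mu*L)
r = 0.003 m, L = 0.16 m
dP = 93 mmHg = 12398.946 Pa
Q = 8.2165e-04 m^3/s


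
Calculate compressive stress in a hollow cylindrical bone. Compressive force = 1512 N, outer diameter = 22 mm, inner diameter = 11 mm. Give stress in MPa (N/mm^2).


A = pi*(r_o^2 - r_i^2)
r_o = 11 mm, r_i = 5.5 mm
A = 285.1 mm^2
sigma = F/A = 1512 / 285.1
sigma = 5.303 MPa


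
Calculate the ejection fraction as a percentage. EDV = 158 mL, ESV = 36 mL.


SV = EDV - ESV = 158 - 36 = 122 mL
EF = SV/EDV * 100 = 122/158 * 100
EF = 77.22%


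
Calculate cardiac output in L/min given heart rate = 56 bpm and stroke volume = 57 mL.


CO = HR * SV
CO = 56 * 57 / 1000
CO = 3.192 L/min


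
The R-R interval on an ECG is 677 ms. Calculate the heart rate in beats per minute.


HR = 60 / RR_interval(s)
RR = 677 ms = 0.677 s
HR = 60 / 0.677 = 88.63 bpm


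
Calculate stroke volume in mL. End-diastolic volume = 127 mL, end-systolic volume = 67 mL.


SV = EDV - ESV
SV = 127 - 67
SV = 60 mL


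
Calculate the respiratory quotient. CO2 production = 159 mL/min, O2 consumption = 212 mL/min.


RQ = VCO2 / VO2
RQ = 159 / 212
RQ = 0.75


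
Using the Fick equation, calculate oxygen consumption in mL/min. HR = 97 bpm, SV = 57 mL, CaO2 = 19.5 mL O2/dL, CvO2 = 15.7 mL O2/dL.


CO = HR*SV = 97*57/1000 = 5.529 L/min
a-v O2 diff = 19.5 - 15.7 = 3.8 mL/dL
VO2 = CO * (CaO2-CvO2) * 10 dL/L
VO2 = 5.529 * 3.8 * 10
VO2 = 210.1 mL/min


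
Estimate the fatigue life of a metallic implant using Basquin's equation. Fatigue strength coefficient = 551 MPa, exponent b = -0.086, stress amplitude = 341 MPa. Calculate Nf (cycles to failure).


sigma_a = sigma_f' * (2Nf)^b
2Nf = (sigma_a/sigma_f')^(1/b)
2Nf = (341/551)^(1/-0.086)
2Nf = 264.98634
Nf = 132.5


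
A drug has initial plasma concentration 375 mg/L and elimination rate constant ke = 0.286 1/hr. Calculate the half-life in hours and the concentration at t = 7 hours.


t_half = ln(2) / ke = 0.693147 / 0.286 = 2.424 hr
C(t) = C0 * exp(-ke*t) = 375 * exp(-0.286*7)
C(7) = 50.65 mg/L


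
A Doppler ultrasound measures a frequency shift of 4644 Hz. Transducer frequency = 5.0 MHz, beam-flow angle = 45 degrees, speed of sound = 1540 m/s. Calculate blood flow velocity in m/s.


v = fd * c / (2 * f0 * cos(theta))
v = 4644 * 1540 / (2 * 5.0000e+06 * cos(45))
v = 1.011 m/s


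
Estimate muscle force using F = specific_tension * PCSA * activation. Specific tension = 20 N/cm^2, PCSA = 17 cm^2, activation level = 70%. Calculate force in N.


F = sigma * PCSA * activation
F = 20 * 17 * 0.7
F = 238 N


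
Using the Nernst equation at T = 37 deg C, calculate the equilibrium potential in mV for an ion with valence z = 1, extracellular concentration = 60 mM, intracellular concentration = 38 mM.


E = (RT/(zF)) * ln(C_out/C_in)
T = 37 + 273.15 = 310.15 K
E = (8.314 * 310.15 / (1 * 96485)) * ln(60/38)
E = 12.21 mV


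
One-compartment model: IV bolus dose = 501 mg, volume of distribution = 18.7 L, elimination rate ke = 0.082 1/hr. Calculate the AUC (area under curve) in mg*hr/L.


C0 = Dose/Vd = 501/18.7 = 26.7914 mg/L
AUC = C0/ke = 26.7914/0.082
AUC = 326.7 mg*hr/L


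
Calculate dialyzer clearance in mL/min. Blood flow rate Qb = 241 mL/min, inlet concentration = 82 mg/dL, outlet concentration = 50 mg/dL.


K = Qb * (Cb_in - Cb_out) / Cb_in
K = 241 * (82 - 50) / 82
K = 94.05 mL/min


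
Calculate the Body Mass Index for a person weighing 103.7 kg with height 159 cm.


BMI = weight / height^2
height = 159 cm = 1.59 m
BMI = 103.7 / 1.59^2
BMI = 41.02 kg/m^2


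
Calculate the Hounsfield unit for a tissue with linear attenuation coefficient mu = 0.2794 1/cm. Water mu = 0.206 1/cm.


HU = ((mu_tissue - mu_water) / mu_water) * 1000
HU = ((0.2794 - 0.206) / 0.206) * 1000
HU = 356.3


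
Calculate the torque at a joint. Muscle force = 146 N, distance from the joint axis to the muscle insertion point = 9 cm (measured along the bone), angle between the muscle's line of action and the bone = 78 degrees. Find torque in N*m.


Torque = F * d * sin(theta)   (moment arm = d*sin(theta))
d = 9 cm = 0.09 m
Torque = 146 * 0.09 * sin(78)
Torque = 12.85 N*m


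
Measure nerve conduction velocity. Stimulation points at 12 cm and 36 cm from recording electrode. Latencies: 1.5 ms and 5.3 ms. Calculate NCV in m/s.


Distance = (36 - 12) / 100 = 0.24 m
dt = (5.3 - 1.5) / 1000 = 0.0038 s
NCV = dist / dt = 63.16 m/s


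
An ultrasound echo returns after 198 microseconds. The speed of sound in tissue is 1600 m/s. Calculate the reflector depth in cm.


depth = c * t / 2
t = 198 us = 1.9800e-04 s
depth = 1600 * 1.9800e-04 / 2
depth = 0.1584 m = 15.84 cm


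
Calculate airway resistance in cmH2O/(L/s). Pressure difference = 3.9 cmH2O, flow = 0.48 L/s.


R = dP / flow
R = 3.9 / 0.48
R = 8.125 cmH2O/(L/s)


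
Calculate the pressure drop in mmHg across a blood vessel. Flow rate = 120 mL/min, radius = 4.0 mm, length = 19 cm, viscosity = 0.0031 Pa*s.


dP = 8*mu*L*Q / (pi*r^4)
Q = 120 mL/min = 2e-06 m^3/s
dP = 11.7178 Pa = 11.7178 / 133.322 mmHg = 0.08789 mmHg


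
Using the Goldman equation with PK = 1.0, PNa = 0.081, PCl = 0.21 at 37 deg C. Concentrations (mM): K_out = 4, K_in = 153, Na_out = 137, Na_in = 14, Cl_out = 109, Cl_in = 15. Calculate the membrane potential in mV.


Vm = (RT/F)*ln((PK*Ko + PNa*Nao + PCl*Cli)/(PK*Ki + PNa*Nai + PCl*Clo))
Numer = 18.247, Denom = 177.024
Vm = -60.73 mV


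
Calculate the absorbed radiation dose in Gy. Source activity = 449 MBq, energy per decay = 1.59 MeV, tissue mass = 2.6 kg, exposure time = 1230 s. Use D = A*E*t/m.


A = 449 MBq = 4.4900e+08 Bq
E = 1.59 MeV = 2.54718e-13 J
D = A*E*t/m = 4.4900e+08*2.54718e-13*1230/2.6
D = 0.05411 Gy


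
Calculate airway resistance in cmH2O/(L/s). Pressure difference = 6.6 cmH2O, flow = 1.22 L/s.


R = dP / flow
R = 6.6 / 1.22
R = 5.41 cmH2O/(L/s)


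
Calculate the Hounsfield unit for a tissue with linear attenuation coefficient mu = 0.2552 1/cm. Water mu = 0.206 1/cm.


HU = ((mu_tissue - mu_water) / mu_water) * 1000
HU = ((0.2552 - 0.206) / 0.206) * 1000
HU = 238.8


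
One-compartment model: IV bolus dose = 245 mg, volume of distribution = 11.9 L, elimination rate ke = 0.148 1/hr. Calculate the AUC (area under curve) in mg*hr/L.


C0 = Dose/Vd = 245/11.9 = 20.5882 mg/L
AUC = C0/ke = 20.5882/0.148
AUC = 139.1 mg*hr/L


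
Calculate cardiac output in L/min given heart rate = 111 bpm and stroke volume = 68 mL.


CO = HR * SV
CO = 111 * 68 / 1000
CO = 7.548 L/min


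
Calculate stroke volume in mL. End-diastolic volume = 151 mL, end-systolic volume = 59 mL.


SV = EDV - ESV
SV = 151 - 59
SV = 92 mL


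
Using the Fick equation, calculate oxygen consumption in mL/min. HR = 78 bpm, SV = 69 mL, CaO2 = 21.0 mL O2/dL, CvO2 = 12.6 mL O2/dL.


CO = HR*SV = 78*69/1000 = 5.382 L/min
a-v O2 diff = 21.0 - 12.6 = 8.4 mL/dL
VO2 = CO * (CaO2-CvO2) * 10 dL/L
VO2 = 5.382 * 8.4 * 10
VO2 = 452.1 mL/min


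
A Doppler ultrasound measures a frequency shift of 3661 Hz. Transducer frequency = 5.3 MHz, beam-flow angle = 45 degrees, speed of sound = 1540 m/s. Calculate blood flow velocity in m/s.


v = fd * c / (2 * f0 * cos(theta))
v = 3661 * 1540 / (2 * 5.3000e+06 * cos(45))
v = 0.7522 m/s


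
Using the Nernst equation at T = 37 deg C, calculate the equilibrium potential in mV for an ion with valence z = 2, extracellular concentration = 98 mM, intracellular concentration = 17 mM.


E = (RT/(zF)) * ln(C_out/C_in)
T = 37 + 273.15 = 310.15 K
E = (8.314 * 310.15 / (2 * 96485)) * ln(98/17)
E = 23.41 mV


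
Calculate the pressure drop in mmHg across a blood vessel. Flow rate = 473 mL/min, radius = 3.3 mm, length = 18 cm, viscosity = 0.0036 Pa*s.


dP = 8*mu*L*Q / (pi*r^4)
Q = 473 mL/min = 7.88333e-06 m^3/s
dP = 109.691 Pa = 109.691 / 133.322 mmHg = 0.8228 mmHg


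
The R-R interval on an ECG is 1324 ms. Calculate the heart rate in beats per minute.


HR = 60 / RR_interval(s)
RR = 1324 ms = 1.324 s
HR = 60 / 1.324 = 45.32 bpm


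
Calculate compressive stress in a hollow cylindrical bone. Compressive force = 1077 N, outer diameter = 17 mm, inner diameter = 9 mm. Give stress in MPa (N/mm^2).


A = pi*(r_o^2 - r_i^2)
r_o = 8.5 mm, r_i = 4.5 mm
A = 163.363 mm^2
sigma = F/A = 1077 / 163.363
sigma = 6.593 MPa


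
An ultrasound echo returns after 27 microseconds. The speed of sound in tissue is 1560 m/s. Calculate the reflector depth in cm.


depth = c * t / 2
t = 27 us = 2.7000e-05 s
depth = 1560 * 2.7000e-05 / 2
depth = 0.02106 m = 2.106 cm


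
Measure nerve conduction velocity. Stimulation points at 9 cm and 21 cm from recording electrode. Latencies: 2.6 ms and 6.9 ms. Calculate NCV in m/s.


Distance = (21 - 9) / 100 = 0.12 m
dt = (6.9 - 2.6) / 1000 = 0.0043 s
NCV = dist / dt = 27.91 m/s


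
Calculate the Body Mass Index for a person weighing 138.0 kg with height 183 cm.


BMI = weight / height^2
height = 183 cm = 1.83 m
BMI = 138.0 / 1.83^2
BMI = 41.21 kg/m^2


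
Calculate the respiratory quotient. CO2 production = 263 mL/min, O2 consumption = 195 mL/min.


RQ = VCO2 / VO2
RQ = 263 / 195
RQ = 1.349


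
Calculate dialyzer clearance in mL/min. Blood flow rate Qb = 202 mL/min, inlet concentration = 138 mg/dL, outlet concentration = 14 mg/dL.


K = Qb * (Cb_in - Cb_out) / Cb_in
K = 202 * (138 - 14) / 138
K = 181.5 mL/min


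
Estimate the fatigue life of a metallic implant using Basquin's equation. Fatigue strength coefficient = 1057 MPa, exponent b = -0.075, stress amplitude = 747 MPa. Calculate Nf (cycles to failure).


sigma_a = sigma_f' * (2Nf)^b
2Nf = (sigma_a/sigma_f')^(1/b)
2Nf = (747/1057)^(1/-0.075)
2Nf = 102.34308
Nf = 51.17


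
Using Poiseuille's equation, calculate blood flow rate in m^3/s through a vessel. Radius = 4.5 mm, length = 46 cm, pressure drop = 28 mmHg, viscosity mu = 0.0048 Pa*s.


Q = pi*r^4*dP / (8*mu*L)
r = 0.0045 m, L = 0.46 m
dP = 28 mmHg = 3733.016 Pa
Q = 2.7225e-04 m^3/s


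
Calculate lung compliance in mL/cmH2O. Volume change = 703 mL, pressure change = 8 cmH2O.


C = dV / dP
C = 703 / 8
C = 87.88 mL/cmH2O


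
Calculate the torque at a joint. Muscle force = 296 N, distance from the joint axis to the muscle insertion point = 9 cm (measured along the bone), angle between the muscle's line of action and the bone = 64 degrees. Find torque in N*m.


Torque = F * d * sin(theta)   (moment arm = d*sin(theta))
d = 9 cm = 0.09 m
Torque = 296 * 0.09 * sin(64)
Torque = 23.94 N*m


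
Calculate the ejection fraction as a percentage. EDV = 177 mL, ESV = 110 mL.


SV = EDV - ESV = 177 - 110 = 67 mL
EF = SV/EDV * 100 = 67/177 * 100
EF = 37.85%


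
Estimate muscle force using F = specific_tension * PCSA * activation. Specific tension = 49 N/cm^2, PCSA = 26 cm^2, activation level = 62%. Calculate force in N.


F = sigma * PCSA * activation
F = 49 * 26 * 0.62
F = 789.9 N


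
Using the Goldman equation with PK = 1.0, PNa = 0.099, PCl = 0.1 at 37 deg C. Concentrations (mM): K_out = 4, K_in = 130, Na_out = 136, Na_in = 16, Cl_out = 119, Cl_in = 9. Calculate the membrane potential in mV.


Vm = (RT/F)*ln((PK*Ko + PNa*Nao + PCl*Cli)/(PK*Ki + PNa*Nai + PCl*Clo))
Numer = 18.364, Denom = 143.484
Vm = -54.94 mV


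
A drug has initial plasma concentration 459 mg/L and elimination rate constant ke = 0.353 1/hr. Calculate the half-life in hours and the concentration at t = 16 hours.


t_half = ln(2) / ke = 0.693147 / 0.353 = 1.964 hr
C(t) = C0 * exp(-ke*t) = 459 * exp(-0.353*16)
C(16) = 1.618 mg/L


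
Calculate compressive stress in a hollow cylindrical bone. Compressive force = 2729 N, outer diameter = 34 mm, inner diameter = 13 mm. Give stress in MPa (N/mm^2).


A = pi*(r_o^2 - r_i^2)
r_o = 17 mm, r_i = 6.5 mm
A = 775.188 mm^2
sigma = F/A = 2729 / 775.188
sigma = 3.52 MPa


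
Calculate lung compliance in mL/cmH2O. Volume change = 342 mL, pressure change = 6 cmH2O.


C = dV / dP
C = 342 / 6
C = 57 mL/cmH2O


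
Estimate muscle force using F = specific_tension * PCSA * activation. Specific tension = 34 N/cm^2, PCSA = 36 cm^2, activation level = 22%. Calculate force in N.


F = sigma * PCSA * activation
F = 34 * 36 * 0.22
F = 269.3 N


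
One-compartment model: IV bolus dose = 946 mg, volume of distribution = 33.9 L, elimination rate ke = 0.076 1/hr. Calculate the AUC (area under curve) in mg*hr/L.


C0 = Dose/Vd = 946/33.9 = 27.9056 mg/L
AUC = C0/ke = 27.9056/0.076
AUC = 367.2 mg*hr/L


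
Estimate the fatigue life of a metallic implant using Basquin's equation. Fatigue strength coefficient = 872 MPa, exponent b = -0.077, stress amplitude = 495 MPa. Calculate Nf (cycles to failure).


sigma_a = sigma_f' * (2Nf)^b
2Nf = (sigma_a/sigma_f')^(1/b)
2Nf = (495/872)^(1/-0.077)
2Nf = 1561.8994
Nf = 780.9


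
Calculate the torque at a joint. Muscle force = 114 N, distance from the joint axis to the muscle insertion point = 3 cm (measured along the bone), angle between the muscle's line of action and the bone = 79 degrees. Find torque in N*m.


Torque = F * d * sin(theta)   (moment arm = d*sin(theta))
d = 3 cm = 0.03 m
Torque = 114 * 0.03 * sin(79)
Torque = 3.357 N*m


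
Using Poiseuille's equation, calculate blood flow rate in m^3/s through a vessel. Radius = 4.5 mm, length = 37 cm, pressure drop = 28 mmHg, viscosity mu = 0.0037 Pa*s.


Q = pi*r^4*dP / (8*mu*L)
r = 0.0045 m, L = 0.37 m
dP = 28 mmHg = 3733.016 Pa
Q = 4.3910e-04 m^3/s


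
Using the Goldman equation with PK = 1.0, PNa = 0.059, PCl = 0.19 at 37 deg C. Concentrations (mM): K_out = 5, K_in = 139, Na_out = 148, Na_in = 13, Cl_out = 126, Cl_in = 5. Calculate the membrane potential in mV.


Vm = (RT/F)*ln((PK*Ko + PNa*Nao + PCl*Cli)/(PK*Ki + PNa*Nai + PCl*Clo))
Numer = 14.682, Denom = 163.707
Vm = -64.45 mV


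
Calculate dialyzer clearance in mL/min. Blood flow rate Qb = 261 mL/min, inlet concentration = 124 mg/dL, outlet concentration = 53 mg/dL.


K = Qb * (Cb_in - Cb_out) / Cb_in
K = 261 * (124 - 53) / 124
K = 149.4 mL/min


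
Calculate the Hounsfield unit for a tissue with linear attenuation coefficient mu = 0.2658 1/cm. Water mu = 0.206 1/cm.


HU = ((mu_tissue - mu_water) / mu_water) * 1000
HU = ((0.2658 - 0.206) / 0.206) * 1000
HU = 290.3


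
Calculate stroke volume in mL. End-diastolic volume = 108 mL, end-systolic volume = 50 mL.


SV = EDV - ESV
SV = 108 - 50
SV = 58 mL


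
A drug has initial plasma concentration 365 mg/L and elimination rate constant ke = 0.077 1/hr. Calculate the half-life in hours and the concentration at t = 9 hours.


t_half = ln(2) / ke = 0.693147 / 0.077 = 9.002 hr
C(t) = C0 * exp(-ke*t) = 365 * exp(-0.077*9)
C(9) = 182.5 mg/L


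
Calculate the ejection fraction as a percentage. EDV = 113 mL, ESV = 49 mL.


SV = EDV - ESV = 113 - 49 = 64 mL
EF = SV/EDV * 100 = 64/113 * 100
EF = 56.64%


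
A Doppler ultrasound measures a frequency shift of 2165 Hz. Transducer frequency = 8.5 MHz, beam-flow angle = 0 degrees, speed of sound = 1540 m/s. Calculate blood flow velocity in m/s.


v = fd * c / (2 * f0 * cos(theta))
v = 2165 * 1540 / (2 * 8.5000e+06 * cos(0))
v = 0.1961 m/s


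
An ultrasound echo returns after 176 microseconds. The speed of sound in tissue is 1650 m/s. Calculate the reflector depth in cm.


depth = c * t / 2
t = 176 us = 1.7600e-04 s
depth = 1650 * 1.7600e-04 / 2
depth = 0.1452 m = 14.52 cm


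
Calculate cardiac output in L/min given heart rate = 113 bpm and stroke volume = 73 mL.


CO = HR * SV
CO = 113 * 73 / 1000
CO = 8.249 L/min


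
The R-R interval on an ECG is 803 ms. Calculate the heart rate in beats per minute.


HR = 60 / RR_interval(s)
RR = 803 ms = 0.803 s
HR = 60 / 0.803 = 74.72 bpm


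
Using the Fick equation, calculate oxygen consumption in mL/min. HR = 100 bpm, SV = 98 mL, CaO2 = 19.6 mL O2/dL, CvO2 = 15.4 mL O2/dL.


CO = HR*SV = 100*98/1000 = 9.8 L/min
a-v O2 diff = 19.6 - 15.4 = 4.2 mL/dL
VO2 = CO * (CaO2-CvO2) * 10 dL/L
VO2 = 9.8 * 4.2 * 10
VO2 = 411.6 mL/min


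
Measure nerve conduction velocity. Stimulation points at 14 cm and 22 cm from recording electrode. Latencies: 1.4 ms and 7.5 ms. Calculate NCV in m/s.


Distance = (22 - 14) / 100 = 0.08 m
dt = (7.5 - 1.4) / 1000 = 0.0061 s
NCV = dist / dt = 13.11 m/s


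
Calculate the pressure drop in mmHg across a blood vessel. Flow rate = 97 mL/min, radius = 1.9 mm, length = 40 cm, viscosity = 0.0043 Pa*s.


dP = 8*mu*L*Q / (pi*r^4)
Q = 97 mL/min = 1.61667e-06 m^3/s
dP = 543.345 Pa = 543.345 / 133.322 mmHg = 4.075 mmHg


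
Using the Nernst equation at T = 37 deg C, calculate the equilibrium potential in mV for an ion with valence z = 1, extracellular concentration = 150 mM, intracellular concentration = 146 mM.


E = (RT/(zF)) * ln(C_out/C_in)
T = 37 + 273.15 = 310.15 K
E = (8.314 * 310.15 / (1 * 96485)) * ln(150/146)
E = 0.7223 mV


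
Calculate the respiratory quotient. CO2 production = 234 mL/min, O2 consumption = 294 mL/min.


RQ = VCO2 / VO2
RQ = 234 / 294
RQ = 0.7959


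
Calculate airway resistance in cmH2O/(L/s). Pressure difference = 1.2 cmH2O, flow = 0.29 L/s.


R = dP / flow
R = 1.2 / 0.29
R = 4.138 cmH2O/(L/s)


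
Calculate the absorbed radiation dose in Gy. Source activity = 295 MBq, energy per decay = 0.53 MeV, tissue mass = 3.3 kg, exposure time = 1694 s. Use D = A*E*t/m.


A = 295 MBq = 2.9500e+08 Bq
E = 0.53 MeV = 8.4906e-14 J
D = A*E*t/m = 2.9500e+08*8.4906e-14*1694/3.3
D = 0.01286 Gy


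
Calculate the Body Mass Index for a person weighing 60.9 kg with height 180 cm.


BMI = weight / height^2
height = 180 cm = 1.8 m
BMI = 60.9 / 1.8^2
BMI = 18.8 kg/m^2


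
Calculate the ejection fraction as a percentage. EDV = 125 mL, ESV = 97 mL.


SV = EDV - ESV = 125 - 97 = 28 mL
EF = SV/EDV * 100 = 28/125 * 100
EF = 22.4%


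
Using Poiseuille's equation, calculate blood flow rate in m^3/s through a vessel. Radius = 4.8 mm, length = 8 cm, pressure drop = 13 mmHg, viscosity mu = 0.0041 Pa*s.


Q = pi*r^4*dP / (8*mu*L)
r = 0.0048 m, L = 0.08 m
dP = 13 mmHg = 1733.186 Pa
Q = 0.001102 m^3/s


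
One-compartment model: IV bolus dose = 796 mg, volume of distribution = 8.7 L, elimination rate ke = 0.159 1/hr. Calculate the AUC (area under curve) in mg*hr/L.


C0 = Dose/Vd = 796/8.7 = 91.4943 mg/L
AUC = C0/ke = 91.4943/0.159
AUC = 575.4 mg*hr/L


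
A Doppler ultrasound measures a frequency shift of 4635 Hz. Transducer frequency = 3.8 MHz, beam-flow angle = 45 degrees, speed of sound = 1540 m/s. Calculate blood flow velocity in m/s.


v = fd * c / (2 * f0 * cos(theta))
v = 4635 * 1540 / (2 * 3.8000e+06 * cos(45))
v = 1.328 m/s


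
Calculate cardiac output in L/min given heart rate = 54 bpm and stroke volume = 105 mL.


CO = HR * SV
CO = 54 * 105 / 1000
CO = 5.67 L/min


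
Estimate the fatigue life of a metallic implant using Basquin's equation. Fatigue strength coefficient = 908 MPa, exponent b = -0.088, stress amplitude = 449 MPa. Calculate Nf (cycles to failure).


sigma_a = sigma_f' * (2Nf)^b
2Nf = (sigma_a/sigma_f')^(1/b)
2Nf = (449/908)^(1/-0.088)
2Nf = 2988.4703
Nf = 1494


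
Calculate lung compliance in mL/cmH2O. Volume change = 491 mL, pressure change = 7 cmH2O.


C = dV / dP
C = 491 / 7
C = 70.14 mL/cmH2O


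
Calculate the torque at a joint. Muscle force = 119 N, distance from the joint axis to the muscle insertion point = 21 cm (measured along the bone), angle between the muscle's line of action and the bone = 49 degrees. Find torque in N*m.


Torque = F * d * sin(theta)   (moment arm = d*sin(theta))
d = 21 cm = 0.21 m
Torque = 119 * 0.21 * sin(49)
Torque = 18.86 N*m


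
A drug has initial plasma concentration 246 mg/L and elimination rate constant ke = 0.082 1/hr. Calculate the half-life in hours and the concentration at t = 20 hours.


t_half = ln(2) / ke = 0.693147 / 0.082 = 8.453 hr
C(t) = C0 * exp(-ke*t) = 246 * exp(-0.082*20)
C(20) = 47.72 mg/L


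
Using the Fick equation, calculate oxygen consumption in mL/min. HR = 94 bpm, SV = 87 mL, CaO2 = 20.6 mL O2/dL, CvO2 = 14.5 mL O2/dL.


CO = HR*SV = 94*87/1000 = 8.178 L/min
a-v O2 diff = 20.6 - 14.5 = 6.1 mL/dL
VO2 = CO * (CaO2-CvO2) * 10 dL/L
VO2 = 8.178 * 6.1 * 10
VO2 = 498.9 mL/min


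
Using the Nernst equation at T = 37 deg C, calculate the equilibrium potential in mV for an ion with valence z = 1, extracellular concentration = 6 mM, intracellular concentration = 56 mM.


E = (RT/(zF)) * ln(C_out/C_in)
T = 37 + 273.15 = 310.15 K
E = (8.314 * 310.15 / (1 * 96485)) * ln(6/56)
E = -59.69 mV


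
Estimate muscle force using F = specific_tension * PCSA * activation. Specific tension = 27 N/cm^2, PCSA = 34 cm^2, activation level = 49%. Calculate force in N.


F = sigma * PCSA * activation
F = 27 * 34 * 0.49
F = 449.8 N


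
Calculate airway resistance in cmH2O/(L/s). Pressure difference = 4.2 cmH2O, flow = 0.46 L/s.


R = dP / flow
R = 4.2 / 0.46
R = 9.13 cmH2O/(L/s)


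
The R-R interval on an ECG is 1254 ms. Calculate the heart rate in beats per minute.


HR = 60 / RR_interval(s)
RR = 1254 ms = 1.254 s
HR = 60 / 1.254 = 47.85 bpm


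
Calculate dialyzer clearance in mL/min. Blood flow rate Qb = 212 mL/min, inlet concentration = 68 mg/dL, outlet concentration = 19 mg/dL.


K = Qb * (Cb_in - Cb_out) / Cb_in
K = 212 * (68 - 19) / 68
K = 152.8 mL/min


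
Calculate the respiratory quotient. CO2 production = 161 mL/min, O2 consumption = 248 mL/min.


RQ = VCO2 / VO2
RQ = 161 / 248
RQ = 0.6492


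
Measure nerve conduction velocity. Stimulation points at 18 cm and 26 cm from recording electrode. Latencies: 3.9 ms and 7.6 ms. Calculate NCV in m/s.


Distance = (26 - 18) / 100 = 0.08 m
dt = (7.6 - 3.9) / 1000 = 0.0037 s
NCV = dist / dt = 21.62 m/s


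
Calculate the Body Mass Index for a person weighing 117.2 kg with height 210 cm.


BMI = weight / height^2
height = 210 cm = 2.1 m
BMI = 117.2 / 2.1^2
BMI = 26.58 kg/m^2


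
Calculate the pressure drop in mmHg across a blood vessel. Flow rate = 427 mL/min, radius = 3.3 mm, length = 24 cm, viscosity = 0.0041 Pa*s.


dP = 8*mu*L*Q / (pi*r^4)
Q = 427 mL/min = 7.11667e-06 m^3/s
dP = 150.368 Pa = 150.368 / 133.322 mmHg = 1.128 mmHg


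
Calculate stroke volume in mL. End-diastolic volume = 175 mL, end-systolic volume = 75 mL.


SV = EDV - ESV
SV = 175 - 75
SV = 100 mL


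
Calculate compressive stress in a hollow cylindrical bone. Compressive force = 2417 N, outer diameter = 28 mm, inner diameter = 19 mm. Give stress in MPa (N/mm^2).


A = pi*(r_o^2 - r_i^2)
r_o = 14 mm, r_i = 9.5 mm
A = 332.223 mm^2
sigma = F/A = 2417 / 332.223
sigma = 7.275 MPa


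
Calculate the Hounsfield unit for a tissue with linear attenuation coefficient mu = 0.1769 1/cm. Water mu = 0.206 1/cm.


HU = ((mu_tissue - mu_water) / mu_water) * 1000
HU = ((0.1769 - 0.206) / 0.206) * 1000
HU = -141.3


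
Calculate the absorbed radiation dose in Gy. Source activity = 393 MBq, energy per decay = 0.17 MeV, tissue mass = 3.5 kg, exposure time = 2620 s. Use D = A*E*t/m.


A = 393 MBq = 3.9300e+08 Bq
E = 0.17 MeV = 2.7234e-14 J
D = A*E*t/m = 3.9300e+08*2.7234e-14*2620/3.5
D = 0.008012 Gy


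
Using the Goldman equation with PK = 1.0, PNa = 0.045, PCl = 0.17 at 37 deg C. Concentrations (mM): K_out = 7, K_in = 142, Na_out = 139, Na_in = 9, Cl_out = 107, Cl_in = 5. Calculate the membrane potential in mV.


Vm = (RT/F)*ln((PK*Ko + PNa*Nao + PCl*Cli)/(PK*Ki + PNa*Nai + PCl*Clo))
Numer = 14.105, Denom = 160.595
Vm = -65.01 mV


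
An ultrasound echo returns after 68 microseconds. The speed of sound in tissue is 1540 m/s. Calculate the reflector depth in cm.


depth = c * t / 2
t = 68 us = 6.8000e-05 s
depth = 1540 * 6.8000e-05 / 2
depth = 0.05236 m = 5.236 cm


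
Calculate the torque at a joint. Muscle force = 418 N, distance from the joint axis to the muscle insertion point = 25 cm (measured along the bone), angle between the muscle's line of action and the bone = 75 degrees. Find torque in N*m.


Torque = F * d * sin(theta)   (moment arm = d*sin(theta))
d = 25 cm = 0.25 m
Torque = 418 * 0.25 * sin(75)
Torque = 100.9 N*m


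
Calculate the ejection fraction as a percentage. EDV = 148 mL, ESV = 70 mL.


SV = EDV - ESV = 148 - 70 = 78 mL
EF = SV/EDV * 100 = 78/148 * 100
EF = 52.7%


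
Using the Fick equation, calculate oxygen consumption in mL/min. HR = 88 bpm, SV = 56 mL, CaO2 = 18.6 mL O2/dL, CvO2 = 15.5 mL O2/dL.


CO = HR*SV = 88*56/1000 = 4.928 L/min
a-v O2 diff = 18.6 - 15.5 = 3.1 mL/dL
VO2 = CO * (CaO2-CvO2) * 10 dL/L
VO2 = 4.928 * 3.1 * 10
VO2 = 152.8 mL/min


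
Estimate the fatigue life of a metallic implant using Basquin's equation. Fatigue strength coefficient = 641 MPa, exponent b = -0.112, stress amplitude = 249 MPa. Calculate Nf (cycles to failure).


sigma_a = sigma_f' * (2Nf)^b
2Nf = (sigma_a/sigma_f')^(1/b)
2Nf = (249/641)^(1/-0.112)
2Nf = 4640.827
Nf = 2320


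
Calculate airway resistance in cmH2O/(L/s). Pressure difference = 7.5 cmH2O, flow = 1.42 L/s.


R = dP / flow
R = 7.5 / 1.42
R = 5.282 cmH2O/(L/s)


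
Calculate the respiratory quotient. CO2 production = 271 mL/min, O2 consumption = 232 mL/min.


RQ = VCO2 / VO2
RQ = 271 / 232
RQ = 1.168


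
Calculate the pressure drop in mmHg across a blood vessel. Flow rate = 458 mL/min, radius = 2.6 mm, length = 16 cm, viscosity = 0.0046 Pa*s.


dP = 8*mu*L*Q / (pi*r^4)
Q = 458 mL/min = 7.63333e-06 m^3/s
dP = 313.068 Pa = 313.068 / 133.322 mmHg = 2.348 mmHg


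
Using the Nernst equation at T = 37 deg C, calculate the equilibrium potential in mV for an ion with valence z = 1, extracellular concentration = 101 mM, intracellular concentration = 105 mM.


E = (RT/(zF)) * ln(C_out/C_in)
T = 37 + 273.15 = 310.15 K
E = (8.314 * 310.15 / (1 * 96485)) * ln(101/105)
E = -1.038 mV


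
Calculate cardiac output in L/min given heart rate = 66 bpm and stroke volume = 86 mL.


CO = HR * SV
CO = 66 * 86 / 1000
CO = 5.676 L/min


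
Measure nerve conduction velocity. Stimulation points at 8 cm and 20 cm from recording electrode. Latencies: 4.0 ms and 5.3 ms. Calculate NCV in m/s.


Distance = (20 - 8) / 100 = 0.12 m
dt = (5.3 - 4.0) / 1000 = 0.0013 s
NCV = dist / dt = 92.31 m/s


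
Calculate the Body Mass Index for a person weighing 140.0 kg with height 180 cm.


BMI = weight / height^2
height = 180 cm = 1.8 m
BMI = 140.0 / 1.8^2
BMI = 43.21 kg/m^2


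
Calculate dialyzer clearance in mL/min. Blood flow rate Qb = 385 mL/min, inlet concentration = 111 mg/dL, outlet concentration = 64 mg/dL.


K = Qb * (Cb_in - Cb_out) / Cb_in
K = 385 * (111 - 64) / 111
K = 163 mL/min


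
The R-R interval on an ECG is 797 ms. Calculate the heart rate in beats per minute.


HR = 60 / RR_interval(s)
RR = 797 ms = 0.797 s
HR = 60 / 0.797 = 75.28 bpm


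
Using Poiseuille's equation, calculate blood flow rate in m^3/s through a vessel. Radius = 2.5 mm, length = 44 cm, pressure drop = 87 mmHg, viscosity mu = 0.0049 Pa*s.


Q = pi*r^4*dP / (8*mu*L)
r = 0.0025 m, L = 0.44 m
dP = 87 mmHg = 11599.014 Pa
Q = 8.2526e-05 m^3/s


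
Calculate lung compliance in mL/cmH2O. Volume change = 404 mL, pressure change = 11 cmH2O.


C = dV / dP
C = 404 / 11
C = 36.73 mL/cmH2O


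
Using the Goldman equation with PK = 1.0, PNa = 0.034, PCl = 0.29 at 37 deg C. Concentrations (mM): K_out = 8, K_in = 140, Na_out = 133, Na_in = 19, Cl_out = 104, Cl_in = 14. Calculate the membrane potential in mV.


Vm = (RT/F)*ln((PK*Ko + PNa*Nao + PCl*Cli)/(PK*Ki + PNa*Nai + PCl*Clo))
Numer = 16.582, Denom = 170.806
Vm = -62.33 mV


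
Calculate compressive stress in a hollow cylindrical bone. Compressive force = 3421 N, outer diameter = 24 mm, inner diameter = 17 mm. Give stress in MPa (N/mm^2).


A = pi*(r_o^2 - r_i^2)
r_o = 12 mm, r_i = 8.5 mm
A = 225.409 mm^2
sigma = F/A = 3421 / 225.409
sigma = 15.18 MPa


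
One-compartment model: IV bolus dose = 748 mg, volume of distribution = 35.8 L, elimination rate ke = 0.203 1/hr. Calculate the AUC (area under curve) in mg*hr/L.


C0 = Dose/Vd = 748/35.8 = 20.8939 mg/L
AUC = C0/ke = 20.8939/0.203
AUC = 102.9 mg*hr/L


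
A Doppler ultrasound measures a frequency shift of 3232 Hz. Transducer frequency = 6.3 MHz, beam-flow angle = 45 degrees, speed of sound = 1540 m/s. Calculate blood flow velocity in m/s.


v = fd * c / (2 * f0 * cos(theta))
v = 3232 * 1540 / (2 * 6.3000e+06 * cos(45))
v = 0.5586 m/s


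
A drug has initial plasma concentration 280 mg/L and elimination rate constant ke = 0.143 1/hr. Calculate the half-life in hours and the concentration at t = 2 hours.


t_half = ln(2) / ke = 0.693147 / 0.143 = 4.847 hr
C(t) = C0 * exp(-ke*t) = 280 * exp(-0.143*2)
C(2) = 210.4 mg/L


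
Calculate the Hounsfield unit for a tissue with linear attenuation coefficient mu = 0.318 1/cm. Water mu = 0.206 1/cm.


HU = ((mu_tissue - mu_water) / mu_water) * 1000
HU = ((0.318 - 0.206) / 0.206) * 1000
HU = 543.7


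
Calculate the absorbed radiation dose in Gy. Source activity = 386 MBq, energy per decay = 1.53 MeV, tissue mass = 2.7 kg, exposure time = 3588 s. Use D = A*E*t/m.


A = 386 MBq = 3.8600e+08 Bq
E = 1.53 MeV = 2.45106e-13 J
D = A*E*t/m = 3.8600e+08*2.45106e-13*3588/2.7
D = 0.1257 Gy


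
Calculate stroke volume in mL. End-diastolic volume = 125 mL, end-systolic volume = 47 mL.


SV = EDV - ESV
SV = 125 - 47
SV = 78 mL


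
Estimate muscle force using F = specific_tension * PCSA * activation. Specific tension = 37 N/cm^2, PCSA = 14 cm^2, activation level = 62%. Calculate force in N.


F = sigma * PCSA * activation
F = 37 * 14 * 0.62
F = 321.2 N


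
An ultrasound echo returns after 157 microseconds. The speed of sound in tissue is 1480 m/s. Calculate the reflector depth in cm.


depth = c * t / 2
t = 157 us = 1.5700e-04 s
depth = 1480 * 1.5700e-04 / 2
depth = 0.11618 m = 11.618 cm


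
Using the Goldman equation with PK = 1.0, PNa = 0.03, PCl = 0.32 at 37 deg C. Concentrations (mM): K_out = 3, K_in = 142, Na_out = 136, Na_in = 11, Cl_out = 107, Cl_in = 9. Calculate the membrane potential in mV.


Vm = (RT/F)*ln((PK*Ko + PNa*Nao + PCl*Cli)/(PK*Ki + PNa*Nai + PCl*Clo))
Numer = 9.96, Denom = 176.57
Vm = -76.84 mV


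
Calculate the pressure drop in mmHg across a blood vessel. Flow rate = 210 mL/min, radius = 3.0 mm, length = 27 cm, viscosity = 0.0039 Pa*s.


dP = 8*mu*L*Q / (pi*r^4)
Q = 210 mL/min = 3.5e-06 m^3/s
dP = 115.865 Pa = 115.865 / 133.322 mmHg = 0.8691 mmHg


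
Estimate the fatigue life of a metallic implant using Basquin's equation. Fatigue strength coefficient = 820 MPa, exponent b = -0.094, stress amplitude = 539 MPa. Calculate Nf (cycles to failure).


sigma_a = sigma_f' * (2Nf)^b
2Nf = (sigma_a/sigma_f')^(1/b)
2Nf = (539/820)^(1/-0.094)
2Nf = 86.809001
Nf = 43.4


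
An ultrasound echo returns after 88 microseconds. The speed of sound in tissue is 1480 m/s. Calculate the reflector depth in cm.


depth = c * t / 2
t = 88 us = 8.8000e-05 s
depth = 1480 * 8.8000e-05 / 2
depth = 0.06512 m = 6.512 cm


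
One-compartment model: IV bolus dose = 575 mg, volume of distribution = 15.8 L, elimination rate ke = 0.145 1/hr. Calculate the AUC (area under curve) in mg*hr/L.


C0 = Dose/Vd = 575/15.8 = 36.3924 mg/L
AUC = C0/ke = 36.3924/0.145
AUC = 251 mg*hr/L
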